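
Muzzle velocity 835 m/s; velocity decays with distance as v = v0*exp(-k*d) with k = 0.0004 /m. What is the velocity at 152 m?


v = v0*exp(-k*d) = 835*exp(-0.0004*152) = 785.7 m/s

785.7 m/s


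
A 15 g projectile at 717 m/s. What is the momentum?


p = m*v = 0.015*717 = 10.75 kg·m/s

10.75 kg·m/s


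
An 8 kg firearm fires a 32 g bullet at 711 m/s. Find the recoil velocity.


v_recoil = m_p * v_p / m_gun = 0.032 * 711 / 8 = 2.844 m/s

2.844 m/s


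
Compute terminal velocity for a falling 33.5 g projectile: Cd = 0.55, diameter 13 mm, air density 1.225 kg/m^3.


A = pi*(d/2)^2 = pi*(13/2000)^2 = 1.32732e-04 m^2
vt = sqrt(2mg/(Cd*rho*A)) = sqrt(2*0.0335*9.81/(0.55 * 1.225 * 1.32732e-04)) = 85.73 m/s

85.73 m/s


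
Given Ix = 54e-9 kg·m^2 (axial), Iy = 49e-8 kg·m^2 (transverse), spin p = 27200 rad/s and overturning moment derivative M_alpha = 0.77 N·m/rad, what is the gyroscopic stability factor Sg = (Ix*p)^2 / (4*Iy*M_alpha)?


Sg = Ix^2 * p^2 / (4 * Iy * M_alpha) = (54e-9)^2 * 27200^2 / (4 * 49e-8 * 0.77) = 1.429

1.429


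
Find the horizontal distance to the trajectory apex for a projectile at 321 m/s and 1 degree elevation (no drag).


R = v0^2*sin(2*theta)/g = 321^2*sin(2*1°)/9.81 = 366.573 m
apex_dist = R/2 = 366.573/2 = 183.3 m

183.3 m


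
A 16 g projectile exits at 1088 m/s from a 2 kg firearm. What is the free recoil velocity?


v_recoil = m_p * v_p / m_gun = 0.016 * 1088 / 2 = 8.704 m/s

8.704 m/s


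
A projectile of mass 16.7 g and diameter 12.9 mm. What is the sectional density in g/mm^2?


SD = m/d^2 = 16.7/12.9^2 = 0.1004 g/mm^2

0.1004 g/mm^2


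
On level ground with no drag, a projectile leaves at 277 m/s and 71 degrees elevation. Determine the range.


R = v0^2 * sin(2*theta) / g = 277^2 * sin(2*71°) / 9.81 = 4815 m

4815 m


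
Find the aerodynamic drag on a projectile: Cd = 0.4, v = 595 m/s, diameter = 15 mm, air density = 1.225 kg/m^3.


A = pi*(d/2)^2 = pi*(15/2000)^2 = 1.76715e-04 m^2
Fd = 0.5*Cd*rho*A*v^2 = 0.5*0.4*1.225*1.76715e-04*595^2 = 15.33 N

15.33 N


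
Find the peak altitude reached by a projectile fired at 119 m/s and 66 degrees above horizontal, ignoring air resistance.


H = (v0*sin(theta))^2 / (2g) = (119*sin(66°))^2 / (2*9.81) = 602.4 m

602.4 m


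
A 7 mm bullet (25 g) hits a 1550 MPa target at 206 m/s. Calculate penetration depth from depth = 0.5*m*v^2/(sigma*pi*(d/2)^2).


A = pi*(d/2)^2 = pi*(7/2)^2 = 38.4845 mm^2
E = 0.5*m*v^2 = 0.5*0.025*206^2 = 530.45 J
depth = E/(sigma*A) = 530.45 J / (1550 MPa * 38.4845 mm^2) = 530.45/(1550 * 38.4845) m = 0.00889256 m ≈ 8.893 mm

8.893 mm


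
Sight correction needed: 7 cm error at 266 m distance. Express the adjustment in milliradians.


1 mrad subtends 1 cm per 10 m of range, so adj = error_cm / (dist_m / 10) = 7 / (266/10) = 0.2632 mrad

0.2632 mrad


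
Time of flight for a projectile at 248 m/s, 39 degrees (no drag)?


T = 2*v0*sin(theta)/g = 2*248*sin(39°)/9.81 = 31.82 s

31.82 s


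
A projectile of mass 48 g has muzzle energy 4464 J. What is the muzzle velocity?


v = sqrt(2*E/m) = sqrt(2*4464/0.048) = 431.3 m/s

431.3 m/s


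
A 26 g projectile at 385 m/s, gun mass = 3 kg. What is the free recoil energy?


v_r = m_p*v_p/m_gun = 0.026*385/3 = 3.33667 m/s, E_r = 0.5*m_gun*v_r^2 = 0.5*3*3.33667^2 = 16.7 J

16.7 J


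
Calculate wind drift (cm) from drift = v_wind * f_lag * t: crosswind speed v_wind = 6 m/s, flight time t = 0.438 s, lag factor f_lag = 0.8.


drift = v_wind * lag * t = 6 * 0.8 * 0.438 = 2.1024 m ≈ 210.2 cm

210.2 cm


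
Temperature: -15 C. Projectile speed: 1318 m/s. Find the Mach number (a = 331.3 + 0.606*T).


a = 331.3 + 0.606*(-15) = 322.21 m/s
M = v/a = 1318/322.21 = 4.09

4.09


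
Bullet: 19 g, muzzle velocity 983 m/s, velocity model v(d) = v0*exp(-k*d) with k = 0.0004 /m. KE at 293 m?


v = v0*exp(-k*d) = 983*exp(-0.0004*293) = 874.287 m/s
E = 0.5*m*v^2 = 0.5*0.019*874.287^2 = 7262 J

7262 J


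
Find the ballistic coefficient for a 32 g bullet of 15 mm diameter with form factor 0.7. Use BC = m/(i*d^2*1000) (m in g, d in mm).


BC = m/(i*d^2*1000) = 32/(0.7 * 15^2 * 1000) = 0.0002032

0.0002032


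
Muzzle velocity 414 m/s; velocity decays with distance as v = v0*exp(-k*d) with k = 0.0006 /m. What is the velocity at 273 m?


v = v0*exp(-k*d) = 414*exp(-0.0006*273) = 351.4 m/s

351.4 m/s


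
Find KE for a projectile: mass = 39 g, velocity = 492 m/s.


E = 0.5*m*v^2 = 0.5*0.039*492^2 = 4720 J

4720 J


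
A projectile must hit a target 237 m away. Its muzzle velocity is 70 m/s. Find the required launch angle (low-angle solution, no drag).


sin(2*theta) = R*g/v0^2 = 237*9.81/70^2 = 0.474484, theta = arcsin(0.474484)/2 = 14.16°

14.16 degrees


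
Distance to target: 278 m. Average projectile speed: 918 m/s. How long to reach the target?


t = d/v = 278/918 = 0.3028 s

0.3028 s


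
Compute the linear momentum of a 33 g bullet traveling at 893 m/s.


p = m*v = 0.033*893 = 29.47 kg·m/s

29.47 kg·m/s


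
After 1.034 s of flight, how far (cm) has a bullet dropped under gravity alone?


drop = 0.5*g*t^2 = 0.5*9.81*1.034^2 = 5.24421 m ≈ 524.4 cm

524.4 cm


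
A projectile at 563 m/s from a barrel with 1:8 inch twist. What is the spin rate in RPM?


twist_m = 8*0.0254 = 0.2032 m
spin = v/twist = 563/0.2032 = 2770.669 rev/s
RPM = spin*60 = 2770.669*60 ≈ 166240 RPM

166240 RPM


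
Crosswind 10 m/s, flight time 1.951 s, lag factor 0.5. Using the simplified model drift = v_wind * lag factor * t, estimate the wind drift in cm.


drift = v_wind * lag * t = 10 * 0.5 * 1.951 = 9.755 m ≈ 975.5 cm

975.5 cm


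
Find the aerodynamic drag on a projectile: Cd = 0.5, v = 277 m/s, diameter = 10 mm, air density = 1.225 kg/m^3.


A = pi*(d/2)^2 = pi*(10/2000)^2 = 7.85398e-05 m^2
Fd = 0.5*Cd*rho*A*v^2 = 0.5*0.5*1.225*7.85398e-05*277^2 = 1.846 N

1.846 N


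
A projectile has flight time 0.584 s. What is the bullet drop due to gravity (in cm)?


drop = 0.5*g*t^2 = 0.5*9.81*0.584^2 = 1.67288 m ≈ 167.3 cm

167.3 cm


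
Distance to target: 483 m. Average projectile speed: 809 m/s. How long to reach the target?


t = d/v = 483/809 = 0.597 s

0.597 s


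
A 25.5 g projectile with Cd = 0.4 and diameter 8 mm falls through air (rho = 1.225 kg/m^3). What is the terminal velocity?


A = pi*(d/2)^2 = pi*(8/2000)^2 = 5.02655e-05 m^2
vt = sqrt(2mg/(Cd*rho*A)) = sqrt(2*0.0255*9.81/(0.4 * 1.225 * 5.02655e-05)) = 142.5 m/s

142.5 m/s


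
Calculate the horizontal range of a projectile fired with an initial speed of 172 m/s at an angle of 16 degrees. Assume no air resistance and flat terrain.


R = v0^2 * sin(2*theta) / g = 172^2 * sin(2*16°) / 9.81 = 1598 m

1598 m


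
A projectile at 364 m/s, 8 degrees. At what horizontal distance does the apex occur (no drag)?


R = v0^2*sin(2*theta)/g = 364^2*sin(2*8°)/9.81 = 3722.82 m
apex_dist = R/2 = 3722.82/2 = 1861 m

1861 m


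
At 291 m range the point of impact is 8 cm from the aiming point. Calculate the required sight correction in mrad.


1 mrad subtends 1 cm per 10 m of range, so adj = error_cm / (dist_m / 10) = 8 / (291/10) = 0.2749 mrad

0.2749 mrad


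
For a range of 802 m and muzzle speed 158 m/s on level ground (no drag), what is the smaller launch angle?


sin(2*theta) = R*g/v0^2 = 802*9.81/158^2 = 0.315159, theta = arcsin(0.315159)/2 = 9.185°

9.185 degrees


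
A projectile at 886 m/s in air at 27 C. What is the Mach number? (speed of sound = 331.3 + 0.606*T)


a = 331.3 + 0.606*(27) = 347.662 m/s
M = v/a = 886/347.662 = 2.548

2.548


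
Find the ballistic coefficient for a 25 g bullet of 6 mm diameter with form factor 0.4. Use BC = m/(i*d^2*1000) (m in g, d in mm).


BC = m/(i*d^2*1000) = 25/(0.4 * 6^2 * 1000) = 0.001736

0.001736


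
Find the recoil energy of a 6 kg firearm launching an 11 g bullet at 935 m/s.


v_r = m_p*v_p/m_gun = 0.011*935/6 = 1.71417 m/s, E_r = 0.5*m_gun*v_r^2 = 0.5*6*1.71417^2 = 8.815 J

8.815 J


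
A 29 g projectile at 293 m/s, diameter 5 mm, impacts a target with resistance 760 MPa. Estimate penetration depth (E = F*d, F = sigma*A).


A = pi*(d/2)^2 = pi*(5/2)^2 = 19.635 mm^2
E = 0.5*m*v^2 = 0.5*0.029*293^2 = 1244.81 J
depth = E/(sigma*A) = 1244.81 J / (760 MPa * 19.635 mm^2) = 1244.81/(760 * 19.635) m = 0.083418 m ≈ 83.42 mm

83.42 mm


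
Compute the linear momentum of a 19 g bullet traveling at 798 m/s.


p = m*v = 0.019*798 = 15.16 kg·m/s

15.16 kg·m/s


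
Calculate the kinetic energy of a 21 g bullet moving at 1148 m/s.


E = 0.5*m*v^2 = 0.5*0.021*1148^2 = 13838 J

13838 J


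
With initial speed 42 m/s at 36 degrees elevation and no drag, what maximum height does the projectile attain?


H = (v0*sin(theta))^2 / (2g) = (42*sin(36°))^2 / (2*9.81) = 31.06 m

31.06 m


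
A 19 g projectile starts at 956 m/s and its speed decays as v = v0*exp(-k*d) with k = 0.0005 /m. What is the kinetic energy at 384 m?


v = v0*exp(-k*d) = 956*exp(-0.0005*384) = 788.993 m/s
E = 0.5*m*v^2 = 0.5*0.019*788.993^2 = 5914 J

5914 J


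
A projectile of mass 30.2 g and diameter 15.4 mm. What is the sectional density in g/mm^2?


SD = m/d^2 = 30.2/15.4^2 = 0.1273 g/mm^2

0.1273 g/mm^2


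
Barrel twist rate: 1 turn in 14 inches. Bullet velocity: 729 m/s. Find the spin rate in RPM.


twist_m = 14*0.0254 = 0.3556 m
spin = v/twist = 729/0.3556 = 2050.056 rev/s
RPM = spin*60 = 2050.056*60 ≈ 123003 RPM

123003 RPM


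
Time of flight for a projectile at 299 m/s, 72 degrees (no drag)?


T = 2*v0*sin(theta)/g = 2*299*sin(72°)/9.81 = 57.97 s

57.97 s


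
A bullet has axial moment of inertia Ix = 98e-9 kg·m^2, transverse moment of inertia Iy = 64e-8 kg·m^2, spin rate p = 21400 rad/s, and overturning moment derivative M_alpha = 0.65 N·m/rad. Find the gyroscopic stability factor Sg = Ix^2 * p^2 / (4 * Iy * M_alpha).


Sg = Ix^2 * p^2 / (4 * Iy * M_alpha) = (98e-9)^2 * 21400^2 / (4 * 64e-8 * 0.65) = 2.643

2.643


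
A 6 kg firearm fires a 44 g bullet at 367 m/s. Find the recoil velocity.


v_recoil = m_p * v_p / m_gun = 0.044 * 367 / 6 = 2.691 m/s

2.691 m/s


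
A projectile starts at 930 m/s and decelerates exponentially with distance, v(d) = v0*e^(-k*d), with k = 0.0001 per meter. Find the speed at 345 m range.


v = v0*exp(-k*d) = 930*exp(-0.0001*345) = 898.5 m/s

898.5 m/s


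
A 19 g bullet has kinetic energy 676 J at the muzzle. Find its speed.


v = sqrt(2*E/m) = sqrt(2*676/0.019) = 266.8 m/s

266.8 m/s


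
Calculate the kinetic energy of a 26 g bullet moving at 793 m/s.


E = 0.5*m*v^2 = 0.5*0.026*793^2 = 8175 J

8175 J


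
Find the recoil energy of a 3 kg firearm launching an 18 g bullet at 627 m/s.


v_r = m_p*v_p/m_gun = 0.018*627/3 = 3.762 m/s, E_r = 0.5*m_gun*v_r^2 = 0.5*3*3.762^2 = 21.23 J

21.23 J


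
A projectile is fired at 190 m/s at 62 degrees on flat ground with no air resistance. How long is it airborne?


T = 2*v0*sin(theta)/g = 2*190*sin(62°)/9.81 = 34.2 s

34.2 s


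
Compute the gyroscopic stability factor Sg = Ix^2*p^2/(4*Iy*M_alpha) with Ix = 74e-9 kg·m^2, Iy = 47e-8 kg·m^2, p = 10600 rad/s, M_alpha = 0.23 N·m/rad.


Sg = Ix^2 * p^2 / (4 * Iy * M_alpha) = (74e-9)^2 * 10600^2 / (4 * 47e-8 * 0.23) = 1.423

1.423


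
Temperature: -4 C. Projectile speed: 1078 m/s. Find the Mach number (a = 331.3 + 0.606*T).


a = 331.3 + 0.606*(-4) = 328.876 m/s
M = v/a = 1078/328.876 = 3.278

3.278


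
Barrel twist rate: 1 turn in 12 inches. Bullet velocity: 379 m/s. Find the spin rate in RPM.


twist_m = 12*0.0254 = 0.3048 m
spin = v/twist = 379/0.3048 = 1243.438 rev/s
RPM = spin*60 = 1243.438*60 ≈ 74606 RPM

74606 RPM


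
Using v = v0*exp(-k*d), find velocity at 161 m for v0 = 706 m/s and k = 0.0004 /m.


v = v0*exp(-k*d) = 706*exp(-0.0004*161) = 662 m/s

662 m/s


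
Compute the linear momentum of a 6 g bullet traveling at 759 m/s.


p = m*v = 0.006*759 = 4.554 kg·m/s

4.554 kg·m/s


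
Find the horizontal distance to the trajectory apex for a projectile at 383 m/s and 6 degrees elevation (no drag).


R = v0^2*sin(2*theta)/g = 383^2*sin(2*6°)/9.81 = 3108.9 m
apex_dist = R/2 = 3108.9/2 = 1554 m

1554 m


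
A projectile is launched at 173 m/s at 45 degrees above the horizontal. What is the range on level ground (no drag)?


R = v0^2 * sin(2*theta) / g = 173^2 * sin(2*45°) / 9.81 = 3051 m

3051 m


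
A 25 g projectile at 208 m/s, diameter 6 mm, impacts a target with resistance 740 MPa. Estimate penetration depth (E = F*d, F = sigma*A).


A = pi*(d/2)^2 = pi*(6/2)^2 = 28.2743 mm^2
E = 0.5*m*v^2 = 0.5*0.025*208^2 = 540.8 J
depth = E/(sigma*A) = 540.8 J / (740 MPa * 28.2743 mm^2) = 540.8/(740 * 28.2743) m = 0.0258471 m ≈ 25.85 mm

25.85 mm


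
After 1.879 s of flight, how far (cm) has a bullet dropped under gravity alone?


drop = 0.5*g*t^2 = 0.5*9.81*1.879^2 = 17.3178 m ≈ 1732 cm

1732 cm


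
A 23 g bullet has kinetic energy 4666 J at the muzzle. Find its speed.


v = sqrt(2*E/m) = sqrt(2*4666/0.023) = 637 m/s

637 m/s


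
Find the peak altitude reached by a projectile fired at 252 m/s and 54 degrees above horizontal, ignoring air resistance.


H = (v0*sin(theta))^2 / (2g) = (252*sin(54°))^2 / (2*9.81) = 2118 m

2118 m


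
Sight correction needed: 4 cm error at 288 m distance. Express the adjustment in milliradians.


1 mrad subtends 1 cm per 10 m of range, so adj = error_cm / (dist_m / 10) = 4 / (288/10) = 0.1389 mrad

0.1389 mrad


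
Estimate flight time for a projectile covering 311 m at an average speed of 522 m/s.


t = d/v = 311/522 = 0.5958 s

0.5958 s


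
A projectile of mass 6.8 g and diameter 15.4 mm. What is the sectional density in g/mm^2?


SD = m/d^2 = 6.8/15.4^2 = 0.02867 g/mm^2

0.02867 g/mm^2


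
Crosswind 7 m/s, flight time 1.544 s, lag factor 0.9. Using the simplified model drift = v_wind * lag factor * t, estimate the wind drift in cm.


drift = v_wind * lag * t = 7 * 0.9 * 1.544 = 9.7272 m ≈ 972.7 cm

972.7 cm


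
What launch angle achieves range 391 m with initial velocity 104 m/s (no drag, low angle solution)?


sin(2*theta) = R*g/v0^2 = 391*9.81/104^2 = 0.354633, theta = arcsin(0.354633)/2 = 10.39°

10.39 degrees


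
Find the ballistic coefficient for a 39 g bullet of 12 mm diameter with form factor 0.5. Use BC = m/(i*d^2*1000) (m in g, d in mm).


BC = m/(i*d^2*1000) = 39/(0.5 * 12^2 * 1000) = 0.0005417

0.0005417


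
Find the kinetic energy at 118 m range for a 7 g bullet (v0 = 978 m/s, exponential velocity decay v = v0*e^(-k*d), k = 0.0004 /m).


v = v0*exp(-k*d) = 978*exp(-0.0004*118) = 932.911 m/s
E = 0.5*m*v^2 = 0.5*0.007*932.911^2 = 3046 J

3046 J


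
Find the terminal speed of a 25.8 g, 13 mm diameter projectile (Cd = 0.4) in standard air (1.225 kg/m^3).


A = pi*(d/2)^2 = pi*(13/2000)^2 = 1.32732e-04 m^2
vt = sqrt(2mg/(Cd*rho*A)) = sqrt(2*0.0258*9.81/(0.4 * 1.225 * 1.32732e-04)) = 88.22 m/s

88.22 m/s


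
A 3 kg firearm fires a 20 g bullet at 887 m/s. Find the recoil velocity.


v_recoil = m_p * v_p / m_gun = 0.02 * 887 / 3 = 5.913 m/s

5.913 m/s


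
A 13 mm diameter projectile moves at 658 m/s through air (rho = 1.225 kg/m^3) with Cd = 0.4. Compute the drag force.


A = pi*(d/2)^2 = pi*(13/2000)^2 = 1.32732e-04 m^2
Fd = 0.5*Cd*rho*A*v^2 = 0.5*0.4*1.225*1.32732e-04*658^2 = 14.08 N

14.08 N


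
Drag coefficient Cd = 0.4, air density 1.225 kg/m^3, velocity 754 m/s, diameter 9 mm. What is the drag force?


A = pi*(d/2)^2 = pi*(9/2000)^2 = 6.36173e-05 m^2
Fd = 0.5*Cd*rho*A*v^2 = 0.5*0.4*1.225*6.36173e-05*754^2 = 8.861 N

8.861 N


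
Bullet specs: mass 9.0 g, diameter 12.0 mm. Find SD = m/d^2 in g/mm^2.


SD = m/d^2 = 9.0/12.0^2 = 0.0625 g/mm^2

0.0625 g/mm^2


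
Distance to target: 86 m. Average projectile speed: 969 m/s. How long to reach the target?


t = d/v = 86/969 = 0.08875 s

0.08875 s


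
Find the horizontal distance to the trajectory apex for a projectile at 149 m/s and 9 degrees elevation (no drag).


R = v0^2*sin(2*theta)/g = 149^2*sin(2*9°)/9.81 = 699.336 m
apex_dist = R/2 = 699.336/2 = 349.7 m

349.7 m


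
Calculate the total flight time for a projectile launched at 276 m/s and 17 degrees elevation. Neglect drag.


T = 2*v0*sin(theta)/g = 2*276*sin(17°)/9.81 = 16.45 s

16.45 s


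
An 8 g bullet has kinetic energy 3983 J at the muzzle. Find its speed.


v = sqrt(2*E/m) = sqrt(2*3983/0.008) = 997.9 m/s

997.9 m/s


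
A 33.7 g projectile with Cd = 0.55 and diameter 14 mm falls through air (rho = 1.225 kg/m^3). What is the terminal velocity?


A = pi*(d/2)^2 = pi*(14/2000)^2 = 1.53938e-04 m^2
vt = sqrt(2mg/(Cd*rho*A)) = sqrt(2*0.0337*9.81/(0.55 * 1.225 * 1.53938e-04)) = 79.84 m/s

79.84 m/s


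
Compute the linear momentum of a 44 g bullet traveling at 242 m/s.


p = m*v = 0.044*242 = 10.65 kg·m/s

10.65 kg·m/s


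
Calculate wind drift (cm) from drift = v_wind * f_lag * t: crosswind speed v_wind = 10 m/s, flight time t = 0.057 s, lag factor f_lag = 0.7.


drift = v_wind * lag * t = 10 * 0.7 * 0.057 = 0.399 m ≈ 39.9 cm

39.9 cm


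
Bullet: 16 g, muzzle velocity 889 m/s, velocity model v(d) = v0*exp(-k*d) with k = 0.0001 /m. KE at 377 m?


v = v0*exp(-k*d) = 889*exp(-0.0001*377) = 856.109 m/s
E = 0.5*m*v^2 = 0.5*0.016*856.109^2 = 5863 J

5863 J


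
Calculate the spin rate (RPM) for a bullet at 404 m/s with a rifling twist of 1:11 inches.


twist_m = 11*0.0254 = 0.2794 m
spin = v/twist = 404/0.2794 = 1445.956 rev/s
RPM = spin*60 = 1445.956*60 ≈ 86757 RPM

86757 RPM


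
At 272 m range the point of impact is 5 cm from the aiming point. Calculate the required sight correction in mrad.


1 mrad subtends 1 cm per 10 m of range, so adj = error_cm / (dist_m / 10) = 5 / (272/10) = 0.1838 mrad

0.1838 mrad


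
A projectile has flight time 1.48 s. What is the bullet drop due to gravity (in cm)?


drop = 0.5*g*t^2 = 0.5*9.81*1.48^2 = 10.7439 m ≈ 1074 cm

1074 cm


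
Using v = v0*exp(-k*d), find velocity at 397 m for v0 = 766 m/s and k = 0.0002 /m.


v = v0*exp(-k*d) = 766*exp(-0.0002*397) = 707.5 m/s

707.5 m/s


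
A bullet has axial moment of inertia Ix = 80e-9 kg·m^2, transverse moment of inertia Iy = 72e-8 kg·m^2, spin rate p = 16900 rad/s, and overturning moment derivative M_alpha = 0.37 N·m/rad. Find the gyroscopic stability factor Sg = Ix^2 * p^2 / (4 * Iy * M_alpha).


Sg = Ix^2 * p^2 / (4 * Iy * M_alpha) = (80e-9)^2 * 16900^2 / (4 * 72e-8 * 0.37) = 1.715

1.715


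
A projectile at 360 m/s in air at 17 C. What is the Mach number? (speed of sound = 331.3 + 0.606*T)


a = 331.3 + 0.606*(17) = 341.602 m/s
M = v/a = 360/341.602 = 1.054

1.054


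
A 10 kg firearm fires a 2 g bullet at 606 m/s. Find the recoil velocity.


v_recoil = m_p * v_p / m_gun = 0.002 * 606 / 10 = 0.1212 m/s

0.1212 m/s


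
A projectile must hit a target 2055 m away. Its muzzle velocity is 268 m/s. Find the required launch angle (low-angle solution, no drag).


sin(2*theta) = R*g/v0^2 = 2055*9.81/268^2 = 0.28068, theta = arcsin(0.28068)/2 = 8.15°

8.15 degrees


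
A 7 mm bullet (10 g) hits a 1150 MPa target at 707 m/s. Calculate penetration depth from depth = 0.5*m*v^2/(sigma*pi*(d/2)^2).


A = pi*(d/2)^2 = pi*(7/2)^2 = 38.4845 mm^2
E = 0.5*m*v^2 = 0.5*0.01*707^2 = 2499.24 J
depth = E/(sigma*A) = 2499.24 J / (1150 MPa * 38.4845 mm^2) = 2499.24/(1150 * 38.4845) m = 0.0564709 m ≈ 56.47 mm

56.47 mm


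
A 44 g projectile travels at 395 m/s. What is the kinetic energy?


E = 0.5*m*v^2 = 0.5*0.044*395^2 = 3433 J

3433 J


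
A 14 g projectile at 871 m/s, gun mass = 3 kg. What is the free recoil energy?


v_r = m_p*v_p/m_gun = 0.014*871/3 = 4.06467 m/s, E_r = 0.5*m_gun*v_r^2 = 0.5*3*4.06467^2 = 24.78 J

24.78 J


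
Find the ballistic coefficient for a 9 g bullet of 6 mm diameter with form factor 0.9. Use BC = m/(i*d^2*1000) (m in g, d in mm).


BC = m/(i*d^2*1000) = 9/(0.9 * 6^2 * 1000) = 0.0002778

0.0002778


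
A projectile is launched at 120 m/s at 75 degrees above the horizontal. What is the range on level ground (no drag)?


R = v0^2 * sin(2*theta) / g = 120^2 * sin(2*75°) / 9.81 = 733.9 m

733.9 m


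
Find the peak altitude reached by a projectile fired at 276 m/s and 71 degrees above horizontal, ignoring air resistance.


H = (v0*sin(theta))^2 / (2g) = (276*sin(71°))^2 / (2*9.81) = 3471 m

3471 m


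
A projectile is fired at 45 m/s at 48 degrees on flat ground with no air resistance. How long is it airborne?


T = 2*v0*sin(theta)/g = 2*45*sin(48°)/9.81 = 6.818 s

6.818 s


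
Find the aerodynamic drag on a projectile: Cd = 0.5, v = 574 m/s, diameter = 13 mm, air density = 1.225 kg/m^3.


A = pi*(d/2)^2 = pi*(13/2000)^2 = 1.32732e-04 m^2
Fd = 0.5*Cd*rho*A*v^2 = 0.5*0.5*1.225*1.32732e-04*574^2 = 13.39 N

13.39 N


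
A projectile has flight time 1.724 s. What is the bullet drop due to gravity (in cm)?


drop = 0.5*g*t^2 = 0.5*9.81*1.724^2 = 14.5785 m ≈ 1458 cm

1458 cm


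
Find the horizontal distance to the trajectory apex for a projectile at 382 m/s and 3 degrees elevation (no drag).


R = v0^2*sin(2*theta)/g = 382^2*sin(2*3°)/9.81 = 1554.86 m
apex_dist = R/2 = 1554.86/2 = 777.4 m

777.4 m


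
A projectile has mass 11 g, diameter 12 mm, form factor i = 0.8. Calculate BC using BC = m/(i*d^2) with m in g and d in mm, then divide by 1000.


BC = m/(i*d^2*1000) = 11/(0.8 * 12^2 * 1000) = 9.549e-05

9.549e-05


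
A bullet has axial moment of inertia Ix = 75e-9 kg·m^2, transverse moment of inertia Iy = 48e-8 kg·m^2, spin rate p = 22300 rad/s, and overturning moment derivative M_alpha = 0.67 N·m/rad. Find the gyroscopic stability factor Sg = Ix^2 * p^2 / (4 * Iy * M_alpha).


Sg = Ix^2 * p^2 / (4 * Iy * M_alpha) = (75e-9)^2 * 22300^2 / (4 * 48e-8 * 0.67) = 2.174

2.174


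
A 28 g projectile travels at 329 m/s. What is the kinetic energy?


E = 0.5*m*v^2 = 0.5*0.028*329^2 = 1515 J

1515 J


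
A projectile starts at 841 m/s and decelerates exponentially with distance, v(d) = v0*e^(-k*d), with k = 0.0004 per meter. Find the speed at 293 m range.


v = v0*exp(-k*d) = 841*exp(-0.0004*293) = 748 m/s

748 m/s


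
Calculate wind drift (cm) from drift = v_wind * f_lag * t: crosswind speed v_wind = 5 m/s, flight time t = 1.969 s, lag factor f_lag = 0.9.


drift = v_wind * lag * t = 5 * 0.9 * 1.969 = 8.8605 m ≈ 886 cm

886 cm


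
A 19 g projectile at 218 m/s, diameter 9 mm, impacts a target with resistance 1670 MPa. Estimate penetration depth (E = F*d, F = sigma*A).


A = pi*(d/2)^2 = pi*(9/2)^2 = 63.6173 mm^2
E = 0.5*m*v^2 = 0.5*0.019*218^2 = 451.478 J
depth = E/(sigma*A) = 451.478 J / (1670 MPa * 63.6173 mm^2) = 451.478/(1670 * 63.6173) m = 0.00424957 m ≈ 4.25 mm

4.25 mm


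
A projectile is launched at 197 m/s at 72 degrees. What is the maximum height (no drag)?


H = (v0*sin(theta))^2 / (2g) = (197*sin(72°))^2 / (2*9.81) = 1789 m

1789 m


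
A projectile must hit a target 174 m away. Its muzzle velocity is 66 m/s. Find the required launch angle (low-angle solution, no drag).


sin(2*theta) = R*g/v0^2 = 174*9.81/66^2 = 0.39186, theta = arcsin(0.39186)/2 = 11.54°

11.54 degrees


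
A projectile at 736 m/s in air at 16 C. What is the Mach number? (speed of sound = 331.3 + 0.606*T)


a = 331.3 + 0.606*(16) = 340.996 m/s
M = v/a = 736/340.996 = 2.158

2.158


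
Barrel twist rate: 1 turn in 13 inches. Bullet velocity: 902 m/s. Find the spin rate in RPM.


twist_m = 13*0.0254 = 0.3302 m
spin = v/twist = 902/0.3302 = 2731.678 rev/s
RPM = spin*60 = 2731.678*60 ≈ 163901 RPM

163901 RPM


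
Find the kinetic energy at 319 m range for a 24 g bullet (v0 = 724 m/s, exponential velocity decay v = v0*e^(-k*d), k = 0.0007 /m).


v = v0*exp(-k*d) = 724*exp(-0.0007*319) = 579.109 m/s
E = 0.5*m*v^2 = 0.5*0.024*579.109^2 = 4024 J

4024 J


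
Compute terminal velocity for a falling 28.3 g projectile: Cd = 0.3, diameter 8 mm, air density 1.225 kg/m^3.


A = pi*(d/2)^2 = pi*(8/2000)^2 = 5.02655e-05 m^2
vt = sqrt(2mg/(Cd*rho*A)) = sqrt(2*0.0283*9.81/(0.3 * 1.225 * 5.02655e-05)) = 173.4 m/s

173.4 m/s


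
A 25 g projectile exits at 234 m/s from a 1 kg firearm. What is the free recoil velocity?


v_recoil = m_p * v_p / m_gun = 0.025 * 234 / 1 = 5.85 m/s

5.85 m/s


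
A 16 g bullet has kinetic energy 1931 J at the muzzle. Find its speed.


v = sqrt(2*E/m) = sqrt(2*1931/0.016) = 491.3 m/s

491.3 m/s


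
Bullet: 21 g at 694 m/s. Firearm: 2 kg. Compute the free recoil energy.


v_r = m_p*v_p/m_gun = 0.021*694/2 = 7.287 m/s, E_r = 0.5*m_gun*v_r^2 = 0.5*2*7.287^2 = 53.1 J

53.1 J


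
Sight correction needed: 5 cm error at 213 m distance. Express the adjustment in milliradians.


1 mrad subtends 1 cm per 10 m of range, so adj = error_cm / (dist_m / 10) = 5 / (213/10) = 0.2347 mrad

0.2347 mrad


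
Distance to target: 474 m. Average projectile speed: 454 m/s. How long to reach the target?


t = d/v = 474/454 = 1.044 s

1.044 s


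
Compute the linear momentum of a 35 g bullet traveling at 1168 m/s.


p = m*v = 0.035*1168 = 40.88 kg·m/s

40.88 kg·m/s


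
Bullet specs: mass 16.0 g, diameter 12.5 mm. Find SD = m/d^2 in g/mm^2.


SD = m/d^2 = 16.0/12.5^2 = 0.1024 g/mm^2

0.1024 g/mm^2


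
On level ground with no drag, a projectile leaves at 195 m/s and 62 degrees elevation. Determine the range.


R = v0^2 * sin(2*theta) / g = 195^2 * sin(2*62°) / 9.81 = 3213 m

3213 m


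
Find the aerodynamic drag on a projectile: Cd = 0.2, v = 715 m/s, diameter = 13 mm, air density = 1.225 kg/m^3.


A = pi*(d/2)^2 = pi*(13/2000)^2 = 1.32732e-04 m^2
Fd = 0.5*Cd*rho*A*v^2 = 0.5*0.2*1.225*1.32732e-04*715^2 = 8.312 N

8.312 N


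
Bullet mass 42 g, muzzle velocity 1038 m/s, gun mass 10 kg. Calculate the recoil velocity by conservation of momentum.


v_recoil = m_p * v_p / m_gun = 0.042 * 1038 / 10 = 4.36 m/s

4.36 m/s


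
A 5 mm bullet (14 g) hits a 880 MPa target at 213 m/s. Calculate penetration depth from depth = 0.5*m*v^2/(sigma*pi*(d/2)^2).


A = pi*(d/2)^2 = pi*(5/2)^2 = 19.635 mm^2
E = 0.5*m*v^2 = 0.5*0.014*213^2 = 317.583 J
depth = E/(sigma*A) = 317.583 J / (880 MPa * 19.635 mm^2) = 317.583/(880 * 19.635) m = 0.01838 m ≈ 18.38 mm

18.38 mm


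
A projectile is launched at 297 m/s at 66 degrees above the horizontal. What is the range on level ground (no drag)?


R = v0^2 * sin(2*theta) / g = 297^2 * sin(2*66°) / 9.81 = 6682 m

6682 m


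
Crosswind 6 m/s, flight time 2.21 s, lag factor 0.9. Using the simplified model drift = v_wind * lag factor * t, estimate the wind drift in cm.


drift = v_wind * lag * t = 6 * 0.9 * 2.21 = 11.934 m ≈ 1193 cm

1193 cm


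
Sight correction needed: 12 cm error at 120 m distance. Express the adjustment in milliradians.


1 mrad subtends 1 cm per 10 m of range, so adj = error_cm / (dist_m / 10) = 12 / (120/10) = 1 mrad

1 mrad


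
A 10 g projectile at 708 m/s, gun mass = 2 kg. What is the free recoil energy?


v_r = m_p*v_p/m_gun = 0.01*708/2 = 3.54 m/s, E_r = 0.5*m_gun*v_r^2 = 0.5*2*3.54^2 = 12.53 J

12.53 J


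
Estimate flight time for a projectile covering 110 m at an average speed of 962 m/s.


t = d/v = 110/962 = 0.1143 s

0.1143 s


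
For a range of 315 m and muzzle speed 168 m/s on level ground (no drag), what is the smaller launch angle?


sin(2*theta) = R*g/v0^2 = 315*9.81/168^2 = 0.109487, theta = arcsin(0.109487)/2 = 3.143°

3.143 degrees


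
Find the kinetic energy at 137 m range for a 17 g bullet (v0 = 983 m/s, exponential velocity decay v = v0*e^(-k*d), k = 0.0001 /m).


v = v0*exp(-k*d) = 983*exp(-0.0001*137) = 969.625 m/s
E = 0.5*m*v^2 = 0.5*0.017*969.625^2 = 7991 J

7991 J


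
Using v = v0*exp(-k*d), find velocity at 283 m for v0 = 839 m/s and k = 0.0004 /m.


v = v0*exp(-k*d) = 839*exp(-0.0004*283) = 749.2 m/s

749.2 m/s


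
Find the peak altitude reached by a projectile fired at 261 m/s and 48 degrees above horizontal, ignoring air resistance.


H = (v0*sin(theta))^2 / (2g) = (261*sin(48°))^2 / (2*9.81) = 1917 m

1917 m


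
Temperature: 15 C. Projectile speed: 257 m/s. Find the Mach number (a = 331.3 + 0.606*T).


a = 331.3 + 0.606*(15) = 340.39 m/s
M = v/a = 257/340.39 = 0.755

0.755


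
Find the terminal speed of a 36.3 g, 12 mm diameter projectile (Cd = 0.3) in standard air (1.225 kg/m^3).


A = pi*(d/2)^2 = pi*(12/2000)^2 = 1.13097e-04 m^2
vt = sqrt(2mg/(Cd*rho*A)) = sqrt(2*0.0363*9.81/(0.3 * 1.225 * 1.13097e-04)) = 130.9 m/s

130.9 m/s


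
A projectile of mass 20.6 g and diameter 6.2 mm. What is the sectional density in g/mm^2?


SD = m/d^2 = 20.6/6.2^2 = 0.5359 g/mm^2

0.5359 g/mm^2


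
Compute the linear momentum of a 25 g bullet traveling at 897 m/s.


p = m*v = 0.025*897 = 22.43 kg·m/s

22.43 kg·m/s


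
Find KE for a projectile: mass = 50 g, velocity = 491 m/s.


E = 0.5*m*v^2 = 0.5*0.05*491^2 = 6027 J

6027 J


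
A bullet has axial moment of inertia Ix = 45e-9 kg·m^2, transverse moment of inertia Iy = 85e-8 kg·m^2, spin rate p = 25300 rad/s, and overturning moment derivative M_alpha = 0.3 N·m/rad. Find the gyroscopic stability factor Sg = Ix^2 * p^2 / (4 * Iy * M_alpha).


Sg = Ix^2 * p^2 / (4 * Iy * M_alpha) = (45e-9)^2 * 25300^2 / (4 * 85e-8 * 0.3) = 1.271

1.271


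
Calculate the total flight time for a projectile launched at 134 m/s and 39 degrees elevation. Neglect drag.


T = 2*v0*sin(theta)/g = 2*134*sin(39°)/9.81 = 17.19 s

17.19 s


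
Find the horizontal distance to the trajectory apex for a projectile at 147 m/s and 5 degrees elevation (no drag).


R = v0^2*sin(2*theta)/g = 147^2*sin(2*5°)/9.81 = 382.504 m
apex_dist = R/2 = 382.504/2 = 191.3 m

191.3 m


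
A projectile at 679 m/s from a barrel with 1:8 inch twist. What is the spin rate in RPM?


twist_m = 8*0.0254 = 0.2032 m
spin = v/twist = 679/0.2032 = 3341.535 rev/s
RPM = spin*60 = 3341.535*60 ≈ 200492 RPM

200492 RPM


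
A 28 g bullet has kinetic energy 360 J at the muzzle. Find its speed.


v = sqrt(2*E/m) = sqrt(2*360/0.028) = 160.4 m/s

160.4 m/s


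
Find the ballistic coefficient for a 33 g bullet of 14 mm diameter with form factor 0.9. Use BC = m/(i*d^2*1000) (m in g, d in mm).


BC = m/(i*d^2*1000) = 33/(0.9 * 14^2 * 1000) = 0.0001871

0.0001871


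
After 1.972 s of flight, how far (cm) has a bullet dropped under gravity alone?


drop = 0.5*g*t^2 = 0.5*9.81*1.972^2 = 19.0745 m ≈ 1907 cm

1907 cm


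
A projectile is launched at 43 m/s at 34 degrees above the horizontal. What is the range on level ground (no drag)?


R = v0^2 * sin(2*theta) / g = 43^2 * sin(2*34°) / 9.81 = 174.8 m

174.8 m


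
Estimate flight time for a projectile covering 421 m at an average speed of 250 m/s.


t = d/v = 421/250 = 1.684 s

1.684 s


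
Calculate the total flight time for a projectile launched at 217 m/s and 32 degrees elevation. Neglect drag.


T = 2*v0*sin(theta)/g = 2*217*sin(32°)/9.81 = 23.44 s

23.44 s


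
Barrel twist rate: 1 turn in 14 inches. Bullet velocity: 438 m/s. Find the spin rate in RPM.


twist_m = 14*0.0254 = 0.3556 m
spin = v/twist = 438/0.3556 = 1231.721 rev/s
RPM = spin*60 = 1231.721*60 ≈ 73903 RPM

73903 RPM


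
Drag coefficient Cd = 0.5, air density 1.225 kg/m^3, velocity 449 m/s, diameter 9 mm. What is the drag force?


A = pi*(d/2)^2 = pi*(9/2000)^2 = 6.36173e-05 m^2
Fd = 0.5*Cd*rho*A*v^2 = 0.5*0.5*1.225*6.36173e-05*449^2 = 3.928 N

3.928 N


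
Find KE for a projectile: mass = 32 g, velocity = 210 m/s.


E = 0.5*m*v^2 = 0.5*0.032*210^2 = 705.6 J

705.6 J


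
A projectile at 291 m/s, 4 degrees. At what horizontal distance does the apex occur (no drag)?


R = v0^2*sin(2*theta)/g = 291^2*sin(2*4°)/9.81 = 1201.36 m
apex_dist = R/2 = 1201.36/2 = 600.7 m

600.7 m


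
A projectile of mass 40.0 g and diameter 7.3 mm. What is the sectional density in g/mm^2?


SD = m/d^2 = 40.0/7.3^2 = 0.7506 g/mm^2

0.7506 g/mm^2


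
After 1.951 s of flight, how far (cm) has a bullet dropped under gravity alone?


drop = 0.5*g*t^2 = 0.5*9.81*1.951^2 = 18.6704 m ≈ 1867 cm

1867 cm


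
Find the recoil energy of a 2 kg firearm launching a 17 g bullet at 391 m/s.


v_r = m_p*v_p/m_gun = 0.017*391/2 = 3.3235 m/s, E_r = 0.5*m_gun*v_r^2 = 0.5*2*3.3235^2 = 11.05 J

11.05 J


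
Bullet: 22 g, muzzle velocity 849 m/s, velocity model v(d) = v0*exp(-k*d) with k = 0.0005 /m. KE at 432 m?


v = v0*exp(-k*d) = 849*exp(-0.0005*432) = 684.069 m/s
E = 0.5*m*v^2 = 0.5*0.022*684.069^2 = 5147 J

5147 J


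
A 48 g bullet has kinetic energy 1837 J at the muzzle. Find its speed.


v = sqrt(2*E/m) = sqrt(2*1837/0.048) = 276.7 m/s

276.7 m/s


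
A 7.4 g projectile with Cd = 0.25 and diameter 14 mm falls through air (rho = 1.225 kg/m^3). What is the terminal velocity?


A = pi*(d/2)^2 = pi*(14/2000)^2 = 1.53938e-04 m^2
vt = sqrt(2mg/(Cd*rho*A)) = sqrt(2*0.0074*9.81/(0.25 * 1.225 * 1.53938e-04)) = 55.5 m/s

55.5 m/s


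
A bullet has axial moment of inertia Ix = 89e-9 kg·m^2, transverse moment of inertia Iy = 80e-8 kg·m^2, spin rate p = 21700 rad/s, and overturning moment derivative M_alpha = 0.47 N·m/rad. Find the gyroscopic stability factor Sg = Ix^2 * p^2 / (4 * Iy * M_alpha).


Sg = Ix^2 * p^2 / (4 * Iy * M_alpha) = (89e-9)^2 * 21700^2 / (4 * 80e-8 * 0.47) = 2.48

2.48


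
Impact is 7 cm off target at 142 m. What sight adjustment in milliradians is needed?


1 mrad subtends 1 cm per 10 m of range, so adj = error_cm / (dist_m / 10) = 7 / (142/10) = 0.493 mrad

0.493 mrad


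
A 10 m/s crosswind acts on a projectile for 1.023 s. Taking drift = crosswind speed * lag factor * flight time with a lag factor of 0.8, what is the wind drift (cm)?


drift = v_wind * lag * t = 10 * 0.8 * 1.023 = 8.184 m ≈ 818.4 cm

818.4 cm


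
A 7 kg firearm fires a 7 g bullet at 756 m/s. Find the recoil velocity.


v_recoil = m_p * v_p / m_gun = 0.007 * 756 / 7 = 0.756 m/s

0.756 m/s


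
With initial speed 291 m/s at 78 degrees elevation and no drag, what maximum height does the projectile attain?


H = (v0*sin(theta))^2 / (2g) = (291*sin(78°))^2 / (2*9.81) = 4129 m

4129 m


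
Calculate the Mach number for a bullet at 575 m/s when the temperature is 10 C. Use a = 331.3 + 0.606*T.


a = 331.3 + 0.606*(10) = 337.36 m/s
M = v/a = 575/337.36 = 1.704

1.704


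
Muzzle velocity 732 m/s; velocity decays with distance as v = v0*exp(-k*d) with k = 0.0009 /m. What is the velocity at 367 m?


v = v0*exp(-k*d) = 732*exp(-0.0009*367) = 526.1 m/s

526.1 m/s


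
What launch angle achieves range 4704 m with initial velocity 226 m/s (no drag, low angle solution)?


sin(2*theta) = R*g/v0^2 = 4704*9.81/226^2 = 0.903482, theta = arcsin(0.903482)/2 = 32.31°

32.31 degrees


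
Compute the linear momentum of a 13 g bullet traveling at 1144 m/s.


p = m*v = 0.013*1144 = 14.87 kg·m/s

14.87 kg·m/s


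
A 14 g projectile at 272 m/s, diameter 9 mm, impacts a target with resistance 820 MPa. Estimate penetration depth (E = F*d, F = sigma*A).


A = pi*(d/2)^2 = pi*(9/2)^2 = 63.6173 mm^2
E = 0.5*m*v^2 = 0.5*0.014*272^2 = 517.888 J
depth = E/(sigma*A) = 517.888 J / (820 MPa * 63.6173 mm^2) = 517.888/(820 * 63.6173) m = 0.00992766 m ≈ 9.928 mm

9.928 mm


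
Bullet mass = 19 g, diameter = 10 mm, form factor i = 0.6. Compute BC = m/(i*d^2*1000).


BC = m/(i*d^2*1000) = 19/(0.6 * 10^2 * 1000) = 0.0003167

0.0003167


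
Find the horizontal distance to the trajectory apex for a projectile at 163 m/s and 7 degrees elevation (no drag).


R = v0^2*sin(2*theta)/g = 163^2*sin(2*7°)/9.81 = 655.211 m
apex_dist = R/2 = 655.211/2 = 327.6 m

327.6 m


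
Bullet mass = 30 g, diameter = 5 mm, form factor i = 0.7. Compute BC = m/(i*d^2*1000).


BC = m/(i*d^2*1000) = 30/(0.7 * 5^2 * 1000) = 0.001714

0.001714


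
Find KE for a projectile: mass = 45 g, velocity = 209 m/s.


E = 0.5*m*v^2 = 0.5*0.045*209^2 = 982.8 J

982.8 J


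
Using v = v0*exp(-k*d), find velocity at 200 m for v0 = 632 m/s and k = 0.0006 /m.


v = v0*exp(-k*d) = 632*exp(-0.0006*200) = 560.5 m/s

560.5 m/s


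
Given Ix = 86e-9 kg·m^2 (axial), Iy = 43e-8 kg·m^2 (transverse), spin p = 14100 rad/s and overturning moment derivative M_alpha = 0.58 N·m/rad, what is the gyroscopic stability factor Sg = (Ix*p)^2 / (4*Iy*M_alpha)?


Sg = Ix^2 * p^2 / (4 * Iy * M_alpha) = (86e-9)^2 * 14100^2 / (4 * 43e-8 * 0.58) = 1.474

1.474


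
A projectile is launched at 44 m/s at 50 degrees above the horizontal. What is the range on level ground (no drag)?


R = v0^2 * sin(2*theta) / g = 44^2 * sin(2*50°) / 9.81 = 194.4 m

194.4 m


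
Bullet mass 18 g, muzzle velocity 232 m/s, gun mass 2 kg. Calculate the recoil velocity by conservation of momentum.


v_recoil = m_p * v_p / m_gun = 0.018 * 232 / 2 = 2.088 m/s

2.088 m/s


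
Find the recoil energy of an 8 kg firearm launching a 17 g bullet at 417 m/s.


v_r = m_p*v_p/m_gun = 0.017*417/8 = 0.886125 m/s, E_r = 0.5*m_gun*v_r^2 = 0.5*8*0.886125^2 = 3.141 J

3.141 J


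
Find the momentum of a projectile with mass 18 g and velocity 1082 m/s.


p = m*v = 0.018*1082 = 19.48 kg·m/s

19.48 kg·m/s


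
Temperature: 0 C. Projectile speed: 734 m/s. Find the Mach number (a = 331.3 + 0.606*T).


a = 331.3 + 0.606*(0) = 331.3 m/s
M = v/a = 734/331.3 = 2.216

2.216


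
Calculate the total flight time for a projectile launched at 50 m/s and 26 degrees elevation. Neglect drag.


T = 2*v0*sin(theta)/g = 2*50*sin(26°)/9.81 = 4.469 s

4.469 s


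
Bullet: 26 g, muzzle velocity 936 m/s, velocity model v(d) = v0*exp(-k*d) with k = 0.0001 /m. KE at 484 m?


v = v0*exp(-k*d) = 936*exp(-0.0001*484) = 891.776 m/s
E = 0.5*m*v^2 = 0.5*0.026*891.776^2 = 10338 J

10338 J


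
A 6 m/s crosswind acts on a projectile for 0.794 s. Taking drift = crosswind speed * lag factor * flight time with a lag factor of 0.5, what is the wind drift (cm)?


drift = v_wind * lag * t = 6 * 0.5 * 0.794 = 2.382 m ≈ 238.2 cm

238.2 cm


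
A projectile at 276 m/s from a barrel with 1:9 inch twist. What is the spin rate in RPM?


twist_m = 9*0.0254 = 0.2286 m
spin = v/twist = 276/0.2286 = 1207.349 rev/s
RPM = spin*60 = 1207.349*60 ≈ 72441 RPM

72441 RPM


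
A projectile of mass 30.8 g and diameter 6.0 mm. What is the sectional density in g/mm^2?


SD = m/d^2 = 30.8/6.0^2 = 0.8556 g/mm^2

0.8556 g/mm^2


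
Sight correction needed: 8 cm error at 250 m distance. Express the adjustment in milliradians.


1 mrad subtends 1 cm per 10 m of range, so adj = error_cm / (dist_m / 10) = 8 / (250/10) = 0.32 mrad

0.32 mrad


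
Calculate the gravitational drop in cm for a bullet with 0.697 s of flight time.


drop = 0.5*g*t^2 = 0.5*9.81*0.697^2 = 2.38289 m ≈ 238.3 cm

238.3 cm


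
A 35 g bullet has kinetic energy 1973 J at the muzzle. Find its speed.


v = sqrt(2*E/m) = sqrt(2*1973/0.035) = 335.8 m/s

335.8 m/s


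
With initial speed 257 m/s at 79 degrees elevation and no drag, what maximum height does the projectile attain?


H = (v0*sin(theta))^2 / (2g) = (257*sin(79°))^2 / (2*9.81) = 3244 m

3244 m


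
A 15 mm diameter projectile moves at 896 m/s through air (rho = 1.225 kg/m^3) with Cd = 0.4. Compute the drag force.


A = pi*(d/2)^2 = pi*(15/2000)^2 = 1.76715e-04 m^2
Fd = 0.5*Cd*rho*A*v^2 = 0.5*0.4*1.225*1.76715e-04*896^2 = 34.76 N

34.76 N


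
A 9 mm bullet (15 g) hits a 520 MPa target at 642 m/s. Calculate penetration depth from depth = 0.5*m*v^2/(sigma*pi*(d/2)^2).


A = pi*(d/2)^2 = pi*(9/2)^2 = 63.6173 mm^2
E = 0.5*m*v^2 = 0.5*0.015*642^2 = 3091.23 J
depth = E/(sigma*A) = 3091.23 J / (520 MPa * 63.6173 mm^2) = 3091.23/(520 * 63.6173) m = 0.0934444 m ≈ 93.44 mm

93.44 mm
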